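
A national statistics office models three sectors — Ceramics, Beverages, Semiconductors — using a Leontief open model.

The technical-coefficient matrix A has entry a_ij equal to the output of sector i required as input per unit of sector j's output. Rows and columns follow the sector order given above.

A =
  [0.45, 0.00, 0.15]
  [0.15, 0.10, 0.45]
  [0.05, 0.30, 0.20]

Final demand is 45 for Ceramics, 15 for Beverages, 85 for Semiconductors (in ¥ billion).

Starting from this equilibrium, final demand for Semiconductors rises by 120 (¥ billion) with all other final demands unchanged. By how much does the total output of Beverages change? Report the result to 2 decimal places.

I − A =
  [   0.55     0.00    -0.15]
  [  -0.15     0.90    -0.45]
  [  -0.05    -0.30     0.80]
Cofactors of I−A, C_ij = (−1)^(i+j)·(minor ij) (rows/columns in the sector order above):
  C_11 = (0.90)(0.80) − (-0.45)(-0.30) = 0.5850
  C_12 = −[(-0.15)(0.80) − (-0.45)(-0.05)] = 0.1425
  C_13 = (-0.15)(-0.30) − (0.90)(-0.05) = 0.0900
  C_21 = −[(0.00)(0.80) − (-0.15)(-0.30)] = 0.0450
  C_22 = (0.55)(0.80) − (-0.15)(-0.05) = 0.4325
  C_23 = −[(0.55)(-0.30) − (0.00)(-0.05)] = 0.1650
  C_31 = (0.00)(-0.45) − (-0.15)(0.90) = 0.1350
  C_32 = −[(0.55)(-0.45) − (-0.15)(-0.15)] = 0.2700
  C_33 = (0.55)(0.90) − (0.00)(-0.15) = 0.4950
det(I−A) = Σ_j (I−A)_1j·C_1j = (0.55)(0.5850) + (0.00)(0.1425) + (-0.15)(0.0900) = 0.30825
adj(I−A) = Cᵀ =
  [ 0.5850   0.0450   0.1350]
  [ 0.1425   0.4325   0.2700]
  [ 0.0900   0.1650   0.4950]
(I − A)⁻¹ = adj(I−A) / det(I−A) ≈
  [   1.8978     0.1460     0.4380]
  [   0.4623     1.4031     0.8759]
  [   0.2920     0.5353     1.6058]
Δx = (I − A)⁻¹ Δd with Δd having +120 in the Semiconductors component and 0 elsewhere.
So Δx_2 = L_23 · (+120), where L_23 = adj(I−A)_23 / det(I−A) = 0.2700 / 0.30825.
Δx_2 = 0.2700 × (+120) / 0.30825 = 32.40 / 0.30825 ≈ 105.11.

Δx_2 = 105.11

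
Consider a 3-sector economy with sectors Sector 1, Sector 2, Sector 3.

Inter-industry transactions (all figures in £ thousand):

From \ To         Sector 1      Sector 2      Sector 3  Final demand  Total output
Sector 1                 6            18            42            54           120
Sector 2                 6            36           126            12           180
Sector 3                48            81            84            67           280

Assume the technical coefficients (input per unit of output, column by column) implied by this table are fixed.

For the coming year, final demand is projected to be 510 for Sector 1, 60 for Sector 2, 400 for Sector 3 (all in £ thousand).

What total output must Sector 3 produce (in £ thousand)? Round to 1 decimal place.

Technical coefficients a_ij = z_ij / X_j:
  a_11 = 6/120 = 0.05, a_21 = 6/120 = 0.05, a_31 = 48/120 = 0.40
  a_12 = 18/180 = 0.10, a_22 = 36/180 = 0.20, a_32 = 81/180 = 0.45
  a_13 = 42/280 = 0.15, a_23 = 126/280 = 0.45, a_33 = 84/280 = 0.30
I − A =
  [   0.95    -0.10    -0.15]
  [  -0.05     0.80    -0.45]
  [  -0.40    -0.45     0.70]
Cofactors of I−A, C_ij = (−1)^(i+j)·(minor ij) (rows/columns in the sector order above):
  C_11 = (0.80)(0.70) − (-0.45)(-0.45) = 0.3575
  C_12 = −[(-0.05)(0.70) − (-0.45)(-0.40)] = 0.2150
  C_13 = (-0.05)(-0.45) − (0.80)(-0.40) = 0.3425
  C_21 = −[(-0.10)(0.70) − (-0.15)(-0.45)] = 0.1375
  C_22 = (0.95)(0.70) − (-0.15)(-0.40) = 0.6050
  C_23 = −[(0.95)(-0.45) − (-0.10)(-0.40)] = 0.4675
  C_31 = (-0.10)(-0.45) − (-0.15)(0.80) = 0.1650
  C_32 = −[(0.95)(-0.45) − (-0.15)(-0.05)] = 0.4350
  C_33 = (0.95)(0.80) − (-0.10)(-0.05) = 0.7550
det(I−A) = Σ_j (I−A)_1j·C_1j = (0.95)(0.3575) + (-0.10)(0.2150) + (-0.15)(0.3425) = 0.26675
adj(I−A) = Cᵀ =
  [ 0.3575   0.1375   0.1650]
  [ 0.2150   0.6050   0.4350]
  [ 0.3425   0.4675   0.7550]
(I − A)⁻¹ = adj(I−A) / det(I−A) ≈
  [   1.3402     0.5155     0.6186]
  [   0.8060     2.2680     1.6307]
  [   1.2840     1.7526     2.8304]
x = (I − A)⁻¹ d = adj(I−A)·d / det(I−A), with det(I−A) = 0.26675:
  x_1 = (0.3575·510 + 0.1375·60 + 0.1650·400) / 0.26675 = 256.575 / 0.26675 ≈ 961.9
  x_2 = (0.2150·510 + 0.6050·60 + 0.4350·400) / 0.26675 = 319.95 / 0.26675 ≈ 1199.4
  x_3 = (0.3425·510 + 0.4675·60 + 0.7550·400) / 0.26675 = 504.725 / 0.26675 ≈ 1892.1

x_3 = 1892.1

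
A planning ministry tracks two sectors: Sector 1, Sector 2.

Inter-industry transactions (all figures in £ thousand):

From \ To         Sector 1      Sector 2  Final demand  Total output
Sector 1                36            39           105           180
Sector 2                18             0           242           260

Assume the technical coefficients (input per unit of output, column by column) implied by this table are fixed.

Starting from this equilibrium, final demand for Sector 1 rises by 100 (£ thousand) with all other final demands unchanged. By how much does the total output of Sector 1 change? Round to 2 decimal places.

Technical coefficients a_ij = z_ij / X_j:
  a_11 = 36/180 = 0.20, a_21 = 18/180 = 0.10
  a_12 = 39/260 = 0.15, a_22 = 0/260 = 0.00
I − A =
  [   0.80    -0.15]
  [  -0.10     1.00]
det(I−A) = (0.80)(1.00) − (-0.15)(-0.10) = 0.7850
adj(I−A) = [[1.00, 0.15], [0.10, 0.80]]
(I − A)⁻¹ = adj(I−A) / det(I−A) ≈
  [   1.2739     0.1911]
  [   0.1274     1.0191]
Δx = (I − A)⁻¹ Δd with Δd having +100 in the Sector 1 component and 0 elsewhere.
So Δx_1 = L_11 · (+100), where L_11 = adj(I−A)_11 / det(I−A) = 1.00 / 0.7850.
Δx_1 = 1.00 × (+100) / 0.7850 = 100.00 / 0.7850 ≈ 127.39.

Δx_1 = 127.39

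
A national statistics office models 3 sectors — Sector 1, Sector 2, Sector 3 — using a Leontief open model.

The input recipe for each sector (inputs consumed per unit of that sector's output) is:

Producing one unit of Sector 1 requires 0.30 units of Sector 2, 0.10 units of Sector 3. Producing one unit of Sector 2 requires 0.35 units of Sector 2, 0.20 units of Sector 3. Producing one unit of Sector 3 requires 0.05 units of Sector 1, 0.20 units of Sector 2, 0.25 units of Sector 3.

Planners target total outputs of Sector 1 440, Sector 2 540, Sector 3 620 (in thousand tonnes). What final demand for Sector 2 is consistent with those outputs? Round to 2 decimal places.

d_2 = 95.00

I − A =
  [   1.00     0.00    -0.05]
  [  -0.30     0.65    -0.20]
  [  -0.10    -0.20     0.75]
d = (I − A) x:
  d_1 = (+1.00)·440 + (+0.00)·540 + (-0.05)·620 = 409.00
  d_2 = (-0.30)·440 + (+0.65)·540 + (-0.20)·620 = 95.00
  d_3 = (-0.10)·440 + (-0.20)·540 + (+0.75)·620 = 313.00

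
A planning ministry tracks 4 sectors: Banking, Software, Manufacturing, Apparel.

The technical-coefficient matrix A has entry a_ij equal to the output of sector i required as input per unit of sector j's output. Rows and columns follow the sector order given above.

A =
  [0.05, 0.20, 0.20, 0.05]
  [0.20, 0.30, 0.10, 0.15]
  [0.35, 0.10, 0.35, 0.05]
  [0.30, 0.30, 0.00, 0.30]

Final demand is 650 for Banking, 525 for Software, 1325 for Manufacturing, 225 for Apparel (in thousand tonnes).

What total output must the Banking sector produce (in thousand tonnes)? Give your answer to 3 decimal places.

x_1 = 2068.737

I − A =
  [   0.95    -0.20    -0.20    -0.05]
  [  -0.20     0.70    -0.10    -0.15]
  [  -0.35    -0.10     0.65    -0.05]
  [  -0.30    -0.30     0.00     0.70]
Compute the cofactors C_ij = (−1)^(i+j)·(3×3 minor ij) of I−A; the adjugate is their transpose:
adj(I−A) = Cᵀ =
  [ 0.280750   0.117750   0.104500   0.052750]
  [ 0.146250   0.370500   0.102000   0.097125]
  [ 0.187750   0.136500   0.372250   0.069250]
  [ 0.183000   0.209250   0.088500   0.336750]
det(I−A) = Σ_j (I−A)_1j·C_1j = (0.95)(0.280750) + (-0.20)(0.146250) + (-0.20)(0.187750) + (-0.05)(0.183000) = 0.1907625
(I − A)⁻¹ = adj(I−A) / det(I−A) ≈
  [   1.4717     0.6173     0.5478     0.2765]
  [   0.7667     1.9422     0.5347     0.5091]
  [   0.9842     0.7155     1.9514     0.3630]
  [   0.9593     1.0969     0.4639     1.7653]
x = (I − A)⁻¹ d = adj(I−A)·d / det(I−A), with det(I−A) = 0.1907625:
  x_1 = (0.280750·650 + 0.117750·525 + 0.104500·1325 + 0.052750·225) / 0.1907625 = 394.6375 / 0.1907625 ≈ 2068.737
  x_2 = (0.146250·650 + 0.370500·525 + 0.102000·1325 + 0.097125·225) / 0.1907625 = 446.578125 / 0.1907625 ≈ 2341.016
  x_3 = (0.187750·650 + 0.136500·525 + 0.372250·1325 + 0.069250·225) / 0.1907625 = 702.5125 / 0.1907625 ≈ 3682.655
  x_4 = (0.183000·650 + 0.209250·525 + 0.088500·1325 + 0.336750·225) / 0.1907625 = 421.8375 / 0.1907625 ≈ 2211.323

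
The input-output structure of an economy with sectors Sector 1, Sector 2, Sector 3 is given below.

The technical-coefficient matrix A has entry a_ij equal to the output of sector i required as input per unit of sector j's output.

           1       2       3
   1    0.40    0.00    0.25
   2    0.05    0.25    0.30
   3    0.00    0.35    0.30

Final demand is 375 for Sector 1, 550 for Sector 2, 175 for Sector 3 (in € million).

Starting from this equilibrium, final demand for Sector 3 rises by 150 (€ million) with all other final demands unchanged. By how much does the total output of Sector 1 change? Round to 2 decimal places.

Δx_1 = 113.58

I − A =
  [   0.60     0.00    -0.25]
  [  -0.05     0.75    -0.30]
  [   0.00    -0.35     0.70]
Cofactors of I−A, C_ij = (−1)^(i+j)·(minor ij) (rows/columns in the sector order above):
  C_11 = (0.75)(0.70) − (-0.30)(-0.35) = 0.4200
  C_12 = −[(-0.05)(0.70) − (-0.30)(0.00)] = 0.0350
  C_13 = (-0.05)(-0.35) − (0.75)(0.00) = 0.0175
  C_21 = −[(0.00)(0.70) − (-0.25)(-0.35)] = 0.0875
  C_22 = (0.60)(0.70) − (-0.25)(0.00) = 0.4200
  C_23 = −[(0.60)(-0.35) − (0.00)(0.00)] = 0.2100
  C_31 = (0.00)(-0.30) − (-0.25)(0.75) = 0.1875
  C_32 = −[(0.60)(-0.30) − (-0.25)(-0.05)] = 0.1925
  C_33 = (0.60)(0.75) − (0.00)(-0.05) = 0.4500
det(I−A) = Σ_j (I−A)_1j·C_1j = (0.60)(0.4200) + (0.00)(0.0350) + (-0.25)(0.0175) = 0.247625
adj(I−A) = Cᵀ =
  [ 0.4200   0.0875   0.1875]
  [ 0.0350   0.4200   0.1925]
  [ 0.0175   0.2100   0.4500]
(I − A)⁻¹ = adj(I−A) / det(I−A) ≈
  [   1.6961     0.3534     0.7572]
  [   0.1413     1.6961     0.7774]
  [   0.0707     0.8481     1.8173]
Δx = (I − A)⁻¹ Δd with Δd having +150 in the Sector 3 component and 0 elsewhere.
So Δx_1 = L_13 · (+150), where L_13 = adj(I−A)_13 / det(I−A) = 0.1875 / 0.247625.
Δx_1 = 0.1875 × (+150) / 0.247625 = 28.125 / 0.247625 ≈ 113.58.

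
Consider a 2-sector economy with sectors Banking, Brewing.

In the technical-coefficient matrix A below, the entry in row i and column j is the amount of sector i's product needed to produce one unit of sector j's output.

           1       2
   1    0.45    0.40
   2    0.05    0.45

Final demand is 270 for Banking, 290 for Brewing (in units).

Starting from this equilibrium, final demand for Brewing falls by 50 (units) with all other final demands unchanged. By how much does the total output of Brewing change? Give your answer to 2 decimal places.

Δx_2 = -97.35

I − A =
  [   0.55    -0.40]
  [  -0.05     0.55]
det(I−A) = (0.55)(0.55) − (-0.40)(-0.05) = 0.2825
adj(I−A) = [[0.55, 0.40], [0.05, 0.55]]
(I − A)⁻¹ = adj(I−A) / det(I−A) ≈
  [   1.9469     1.4159]
  [   0.1770     1.9469]
Δx = (I − A)⁻¹ Δd with Δd having -50 in the Brewing component and 0 elsewhere.
So Δx_2 = L_22 · (-50), where L_22 = adj(I−A)_22 / det(I−A) = 0.55 / 0.2825.
Δx_2 = 0.55 × (-50) / 0.2825 = -27.50 / 0.2825 ≈ -97.35.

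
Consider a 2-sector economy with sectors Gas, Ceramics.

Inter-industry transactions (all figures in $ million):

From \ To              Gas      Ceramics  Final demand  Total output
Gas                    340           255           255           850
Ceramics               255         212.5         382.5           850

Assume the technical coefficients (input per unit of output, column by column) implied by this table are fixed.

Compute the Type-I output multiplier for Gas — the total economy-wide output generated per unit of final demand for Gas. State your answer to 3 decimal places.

Technical coefficients a_ij = z_ij / X_j:
  a_11 = 340/850 = 0.40, a_21 = 255/850 = 0.30
  a_12 = 255/850 = 0.30, a_22 = 212.5/850 = 0.25
I − A =
  [   0.60    -0.30]
  [  -0.30     0.75]
det(I−A) = (0.60)(0.75) − (-0.30)(-0.30) = 0.3600
adj(I−A) = [[0.75, 0.30], [0.30, 0.60]]
(I − A)⁻¹ = adj(I−A) / det(I−A) ≈
  [   2.0833     0.8333]
  [   0.8333     1.6667]
The output multiplier for sector j is the column-j sum of the Leontief inverse (I − A)⁻¹ = adj(I−A) / det(I−A).
Column 1 of adj(I−A): (0.75, 0.30); det(I−A) = 0.3600.
m_1 = (0.75 + 0.30) / 0.3600 = 1.05 / 0.3600 ≈ 2.917.

m_1 = 2.917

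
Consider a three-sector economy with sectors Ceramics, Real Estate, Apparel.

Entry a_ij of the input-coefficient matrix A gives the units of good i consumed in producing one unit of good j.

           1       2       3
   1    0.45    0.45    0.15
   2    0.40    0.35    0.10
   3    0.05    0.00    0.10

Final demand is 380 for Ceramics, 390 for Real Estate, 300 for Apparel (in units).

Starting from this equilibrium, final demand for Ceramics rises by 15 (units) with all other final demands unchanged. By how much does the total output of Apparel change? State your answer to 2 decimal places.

Δx_3 = 3.19

I − A =
  [   0.55    -0.45    -0.15]
  [  -0.40     0.65    -0.10]
  [  -0.05     0.00     0.90]
Cofactors of I−A, C_ij = (−1)^(i+j)·(minor ij) (rows/columns in the sector order above):
  C_11 = (0.65)(0.90) − (-0.10)(0.00) = 0.5850
  C_12 = −[(-0.40)(0.90) − (-0.10)(-0.05)] = 0.3650
  C_13 = (-0.40)(0.00) − (0.65)(-0.05) = 0.0325
  C_21 = −[(-0.45)(0.90) − (-0.15)(0.00)] = 0.4050
  C_22 = (0.55)(0.90) − (-0.15)(-0.05) = 0.4875
  C_23 = −[(0.55)(0.00) − (-0.45)(-0.05)] = 0.0225
  C_31 = (-0.45)(-0.10) − (-0.15)(0.65) = 0.1425
  C_32 = −[(0.55)(-0.10) − (-0.15)(-0.40)] = 0.1150
  C_33 = (0.55)(0.65) − (-0.45)(-0.40) = 0.1775
det(I−A) = Σ_j (I−A)_1j·C_1j = (0.55)(0.5850) + (-0.45)(0.3650) + (-0.15)(0.0325) = 0.152625
adj(I−A) = Cᵀ =
  [ 0.5850   0.4050   0.1425]
  [ 0.3650   0.4875   0.1150]
  [ 0.0325   0.0225   0.1775]
(I − A)⁻¹ = adj(I−A) / det(I−A) ≈
  [   3.8329     2.6536     0.9337]
  [   2.3915     3.1941     0.7535]
  [   0.2129     0.1474     1.1630]
Δx = (I − A)⁻¹ Δd with Δd having +15 in the Ceramics component and 0 elsewhere.
So Δx_3 = L_31 · (+15), where L_31 = adj(I−A)_31 / det(I−A) = 0.0325 / 0.152625.
Δx_3 = 0.0325 × (+15) / 0.152625 = 0.4875 / 0.152625 ≈ 3.19.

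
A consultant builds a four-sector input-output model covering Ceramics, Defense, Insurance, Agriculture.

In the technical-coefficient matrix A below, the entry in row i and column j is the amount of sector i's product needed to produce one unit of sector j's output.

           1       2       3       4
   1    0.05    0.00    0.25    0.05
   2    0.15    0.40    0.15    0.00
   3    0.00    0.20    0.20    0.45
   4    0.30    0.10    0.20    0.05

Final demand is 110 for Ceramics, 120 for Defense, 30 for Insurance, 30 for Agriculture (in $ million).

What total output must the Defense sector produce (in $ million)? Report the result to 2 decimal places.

x_2 = 294.80

I − A =
  [   0.95     0.00    -0.25    -0.05]
  [  -0.15     0.60    -0.15     0.00]
  [   0.00    -0.20     0.80    -0.45]
  [  -0.30    -0.10    -0.20     0.95]
Compute the cofactors C_ij = (−1)^(i+j)·(3×3 minor ij) of I−A; the adjugate is their transpose:
adj(I−A) = Cᵀ =
  [ 0.36675   0.06475   0.14925   0.09000]
  [ 0.12075   0.59075   0.17025   0.08700]
  [ 0.11625   0.22025   0.53175   0.25800]
  [ 0.15300   0.12900   0.17700   0.42000]
det(I−A) = Σ_j (I−A)_1j·C_1j = (0.95)(0.36675) + (0.00)(0.12075) + (-0.25)(0.11625) + (-0.05)(0.15300) = 0.3117
(I − A)⁻¹ = adj(I−A) / det(I−A) ≈
  [   1.1766     0.2077     0.4788     0.2887]
  [   0.3874     1.8953     0.5462     0.2791]
  [   0.3730     0.7066     1.7060     0.8277]
  [   0.4909     0.4139     0.5679     1.3474]
x = (I − A)⁻¹ d = adj(I−A)·d / det(I−A), with det(I−A) = 0.3117:
  x_1 = (0.36675·110 + 0.06475·120 + 0.14925·30 + 0.09000·30) / 0.3117 = 55.29 / 0.3117 ≈ 177.38
  x_2 = (0.12075·110 + 0.59075·120 + 0.17025·30 + 0.08700·30) / 0.3117 = 91.89 / 0.3117 ≈ 294.80
  x_3 = (0.11625·110 + 0.22025·120 + 0.53175·30 + 0.25800·30) / 0.3117 = 62.91 / 0.3117 ≈ 201.83
  x_4 = (0.15300·110 + 0.12900·120 + 0.17700·30 + 0.42000·30) / 0.3117 = 50.22 / 0.3117 ≈ 161.12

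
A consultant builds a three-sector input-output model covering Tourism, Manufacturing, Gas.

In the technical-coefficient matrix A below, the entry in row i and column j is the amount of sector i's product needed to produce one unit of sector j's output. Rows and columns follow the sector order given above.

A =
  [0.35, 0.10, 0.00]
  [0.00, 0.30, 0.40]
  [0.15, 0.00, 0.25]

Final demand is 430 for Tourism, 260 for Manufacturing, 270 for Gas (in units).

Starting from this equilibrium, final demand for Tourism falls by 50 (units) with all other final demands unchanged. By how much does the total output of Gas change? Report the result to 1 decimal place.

I − A =
  [   0.65    -0.10     0.00]
  [   0.00     0.70    -0.40]
  [  -0.15     0.00     0.75]
Cofactors of I−A, C_ij = (−1)^(i+j)·(minor ij) (rows/columns in the sector order above):
  C_11 = (0.70)(0.75) − (-0.40)(0.00) = 0.5250
  C_12 = −[(0.00)(0.75) − (-0.40)(-0.15)] = 0.0600
  C_13 = (0.00)(0.00) − (0.70)(-0.15) = 0.1050
  C_21 = −[(-0.10)(0.75) − (0.00)(0.00)] = 0.0750
  C_22 = (0.65)(0.75) − (0.00)(-0.15) = 0.4875
  C_23 = −[(0.65)(0.00) − (-0.10)(-0.15)] = 0.0150
  C_31 = (-0.10)(-0.40) − (0.00)(0.70) = 0.0400
  C_32 = −[(0.65)(-0.40) − (0.00)(0.00)] = 0.2600
  C_33 = (0.65)(0.70) − (-0.10)(0.00) = 0.4550
det(I−A) = Σ_j (I−A)_1j·C_1j = (0.65)(0.5250) + (-0.10)(0.0600) + (0.00)(0.1050) = 0.33525
adj(I−A) = Cᵀ =
  [ 0.5250   0.0750   0.0400]
  [ 0.0600   0.4875   0.2600]
  [ 0.1050   0.0150   0.4550]
(I − A)⁻¹ = adj(I−A) / det(I−A) ≈
  [   1.5660     0.2237     0.1193]
  [   0.1790     1.4541     0.7755]
  [   0.3132     0.0447     1.3572]
Δx = (I − A)⁻¹ Δd with Δd having -50 in the Tourism component and 0 elsewhere.
So Δx_G = L_GT · (-50), where L_GT = adj(I−A)_GT / det(I−A) = 0.1050 / 0.33525.
Δx_G = 0.1050 × (-50) / 0.33525 = -5.25 / 0.33525 ≈ -15.7.

Δx_G = -15.7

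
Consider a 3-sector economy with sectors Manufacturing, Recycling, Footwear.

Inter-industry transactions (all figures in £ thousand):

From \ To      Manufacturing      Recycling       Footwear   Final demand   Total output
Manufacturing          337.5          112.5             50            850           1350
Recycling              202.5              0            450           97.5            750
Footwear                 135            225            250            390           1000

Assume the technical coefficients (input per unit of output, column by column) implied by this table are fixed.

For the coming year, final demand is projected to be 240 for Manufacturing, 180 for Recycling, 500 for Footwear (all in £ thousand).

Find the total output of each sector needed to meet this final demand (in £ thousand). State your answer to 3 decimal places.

x_M = 532.791, x_R = 721.812, x_F = 1026.430

Technical coefficients a_ij = z_ij / X_j:
  a_MM = 337.5/1350 = 0.25, a_RM = 202.5/1350 = 0.15, a_FM = 135/1350 = 0.10
  a_MR = 112.5/750 = 0.15, a_RR = 0/750 = 0.00, a_FR = 225/750 = 0.30
  a_MF = 50/1000 = 0.05, a_RF = 450/1000 = 0.45, a_FF = 250/1000 = 0.25
I − A =
  [   0.75    -0.15    -0.05]
  [  -0.15     1.00    -0.45]
  [  -0.10    -0.30     0.75]
Cofactors of I−A, C_ij = (−1)^(i+j)·(minor ij) (rows/columns in the sector order above):
  C_11 = (1.00)(0.75) − (-0.45)(-0.30) = 0.6150
  C_12 = −[(-0.15)(0.75) − (-0.45)(-0.10)] = 0.1575
  C_13 = (-0.15)(-0.30) − (1.00)(-0.10) = 0.1450
  C_21 = −[(-0.15)(0.75) − (-0.05)(-0.30)] = 0.1275
  C_22 = (0.75)(0.75) − (-0.05)(-0.10) = 0.5575
  C_23 = −[(0.75)(-0.30) − (-0.15)(-0.10)] = 0.2400
  C_31 = (-0.15)(-0.45) − (-0.05)(1.00) = 0.1175
  C_32 = −[(0.75)(-0.45) − (-0.05)(-0.15)] = 0.3450
  C_33 = (0.75)(1.00) − (-0.15)(-0.15) = 0.7275
det(I−A) = Σ_j (I−A)_1j·C_1j = (0.75)(0.6150) + (-0.15)(0.1575) + (-0.05)(0.1450) = 0.430375
adj(I−A) = Cᵀ =
  [ 0.6150   0.1275   0.1175]
  [ 0.1575   0.5575   0.3450]
  [ 0.1450   0.2400   0.7275]
(I − A)⁻¹ = adj(I−A) / det(I−A) ≈
  [   1.4290     0.2963     0.2730]
  [   0.3660     1.2954     0.8016]
  [   0.3369     0.5577     1.6904]
x = (I − A)⁻¹ d = adj(I−A)·d / det(I−A), with det(I−A) = 0.430375:
  x_M = (0.6150·240 + 0.1275·180 + 0.1175·500) / 0.430375 = 229.30 / 0.430375 ≈ 532.791
  x_R = (0.1575·240 + 0.5575·180 + 0.3450·500) / 0.430375 = 310.65 / 0.430375 ≈ 721.812
  x_F = (0.1450·240 + 0.2400·180 + 0.7275·500) / 0.430375 = 441.75 / 0.430375 ≈ 1026.430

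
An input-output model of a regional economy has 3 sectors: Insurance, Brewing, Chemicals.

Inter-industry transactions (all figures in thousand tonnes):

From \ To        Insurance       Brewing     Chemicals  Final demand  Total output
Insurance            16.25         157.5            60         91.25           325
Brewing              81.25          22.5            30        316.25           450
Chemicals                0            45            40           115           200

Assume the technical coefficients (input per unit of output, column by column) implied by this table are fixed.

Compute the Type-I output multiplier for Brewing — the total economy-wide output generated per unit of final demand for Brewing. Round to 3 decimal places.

Technical coefficients a_ij = z_ij / X_j:
  a_11 = 16.25/325 = 0.05, a_21 = 81.25/325 = 0.25, a_31 = 0/325 = 0.00
  a_12 = 157.5/450 = 0.35, a_22 = 22.5/450 = 0.05, a_32 = 45/450 = 0.10
  a_13 = 60/200 = 0.30, a_23 = 30/200 = 0.15, a_33 = 40/200 = 0.20
I − A =
  [   0.95    -0.35    -0.30]
  [  -0.25     0.95    -0.15]
  [   0.00    -0.10     0.80]
Cofactors of I−A, C_ij = (−1)^(i+j)·(minor ij) (rows/columns in the sector order above):
  C_11 = (0.95)(0.80) − (-0.15)(-0.10) = 0.7450
  C_12 = −[(-0.25)(0.80) − (-0.15)(0.00)] = 0.2000
  C_13 = (-0.25)(-0.10) − (0.95)(0.00) = 0.0250
  C_21 = −[(-0.35)(0.80) − (-0.30)(-0.10)] = 0.3100
  C_22 = (0.95)(0.80) − (-0.30)(0.00) = 0.7600
  C_23 = −[(0.95)(-0.10) − (-0.35)(0.00)] = 0.0950
  C_31 = (-0.35)(-0.15) − (-0.30)(0.95) = 0.3375
  C_32 = −[(0.95)(-0.15) − (-0.30)(-0.25)] = 0.2175
  C_33 = (0.95)(0.95) − (-0.35)(-0.25) = 0.8150
det(I−A) = Σ_j (I−A)_1j·C_1j = (0.95)(0.7450) + (-0.35)(0.2000) + (-0.30)(0.0250) = 0.63025
adj(I−A) = Cᵀ =
  [ 0.7450   0.3100   0.3375]
  [ 0.2000   0.7600   0.2175]
  [ 0.0250   0.0950   0.8150]
(I − A)⁻¹ = adj(I−A) / det(I−A) ≈
  [   1.1821     0.4919     0.5355]
  [   0.3173     1.2059     0.3451]
  [   0.0397     0.1507     1.2931]
The output multiplier for sector j is the column-j sum of the Leontief inverse (I − A)⁻¹ = adj(I−A) / det(I−A).
Column 2 of adj(I−A): (0.3100, 0.7600, 0.0950); det(I−A) = 0.63025.
m_2 = (0.3100 + 0.7600 + 0.0950) / 0.63025 = 1.165 / 0.63025 ≈ 1.848.

m_2 = 1.848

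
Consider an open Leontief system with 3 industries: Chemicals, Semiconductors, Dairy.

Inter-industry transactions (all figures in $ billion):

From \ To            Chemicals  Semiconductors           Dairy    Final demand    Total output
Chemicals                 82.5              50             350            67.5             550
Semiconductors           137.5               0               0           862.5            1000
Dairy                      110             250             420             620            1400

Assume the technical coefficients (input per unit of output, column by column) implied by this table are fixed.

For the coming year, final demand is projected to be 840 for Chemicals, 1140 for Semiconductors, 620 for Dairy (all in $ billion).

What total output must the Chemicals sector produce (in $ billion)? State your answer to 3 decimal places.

Technical coefficients a_ij = z_ij / X_j:
  a_CC = 82.5/550 = 0.15, a_SC = 137.5/550 = 0.25, a_DC = 110/550 = 0.20
  a_CS = 50/1000 = 0.05, a_SS = 0/1000 = 0.00, a_DS = 250/1000 = 0.25
  a_CD = 350/1400 = 0.25, a_SD = 0/1400 = 0.00, a_DD = 420/1400 = 0.30
I − A =
  [   0.85    -0.05    -0.25]
  [  -0.25     1.00     0.00]
  [  -0.20    -0.25     0.70]
Cofactors of I−A, C_ij = (−1)^(i+j)·(minor ij) (rows/columns in the sector order above):
  C_11 = (1.00)(0.70) − (0.00)(-0.25) = 0.7000
  C_12 = −[(-0.25)(0.70) − (0.00)(-0.20)] = 0.1750
  C_13 = (-0.25)(-0.25) − (1.00)(-0.20) = 0.2625
  C_21 = −[(-0.05)(0.70) − (-0.25)(-0.25)] = 0.0975
  C_22 = (0.85)(0.70) − (-0.25)(-0.20) = 0.5450
  C_23 = −[(0.85)(-0.25) − (-0.05)(-0.20)] = 0.2225
  C_31 = (-0.05)(0.00) − (-0.25)(1.00) = 0.2500
  C_32 = −[(0.85)(0.00) − (-0.25)(-0.25)] = 0.0625
  C_33 = (0.85)(1.00) − (-0.05)(-0.25) = 0.8375
det(I−A) = Σ_j (I−A)_1j·C_1j = (0.85)(0.7000) + (-0.05)(0.1750) + (-0.25)(0.2625) = 0.520625
adj(I−A) = Cᵀ =
  [ 0.7000   0.0975   0.2500]
  [ 0.1750   0.5450   0.0625]
  [ 0.2625   0.2225   0.8375]
(I − A)⁻¹ = adj(I−A) / det(I−A) ≈
  [   1.3445     0.1873     0.4802]
  [   0.3361     1.0468     0.1200]
  [   0.5042     0.4274     1.6086]
x = (I − A)⁻¹ d = adj(I−A)·d / det(I−A), with det(I−A) = 0.520625:
  x_C = (0.7000·840 + 0.0975·1140 + 0.2500·620) / 0.520625 = 854.15 / 0.520625 ≈ 1640.624
  x_S = (0.1750·840 + 0.5450·1140 + 0.0625·620) / 0.520625 = 807.05 / 0.520625 ≈ 1550.156
  x_D = (0.2625·840 + 0.2225·1140 + 0.8375·620) / 0.520625 = 993.40 / 0.520625 ≈ 1908.091

x_C = 1640.624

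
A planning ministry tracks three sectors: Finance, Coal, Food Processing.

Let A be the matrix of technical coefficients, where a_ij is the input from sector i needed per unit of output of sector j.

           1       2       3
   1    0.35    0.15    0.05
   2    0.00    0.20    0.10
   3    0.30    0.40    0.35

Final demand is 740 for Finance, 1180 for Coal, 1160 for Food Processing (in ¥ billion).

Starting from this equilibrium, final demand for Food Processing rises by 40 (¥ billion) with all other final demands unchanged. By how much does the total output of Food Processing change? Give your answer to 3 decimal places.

I − A =
  [   0.65    -0.15    -0.05]
  [   0.00     0.80    -0.10]
  [  -0.30    -0.40     0.65]
Cofactors of I−A, C_ij = (−1)^(i+j)·(minor ij) (rows/columns in the sector order above):
  C_11 = (0.80)(0.65) − (-0.10)(-0.40) = 0.4800
  C_12 = −[(0.00)(0.65) − (-0.10)(-0.30)] = 0.0300
  C_13 = (0.00)(-0.40) − (0.80)(-0.30) = 0.2400
  C_21 = −[(-0.15)(0.65) − (-0.05)(-0.40)] = 0.1175
  C_22 = (0.65)(0.65) − (-0.05)(-0.30) = 0.4075
  C_23 = −[(0.65)(-0.40) − (-0.15)(-0.30)] = 0.3050
  C_31 = (-0.15)(-0.10) − (-0.05)(0.80) = 0.0550
  C_32 = −[(0.65)(-0.10) − (-0.05)(0.00)] = 0.0650
  C_33 = (0.65)(0.80) − (-0.15)(0.00) = 0.5200
det(I−A) = Σ_j (I−A)_1j·C_1j = (0.65)(0.4800) + (-0.15)(0.0300) + (-0.05)(0.2400) = 0.2955
adj(I−A) = Cᵀ =
  [ 0.4800   0.1175   0.0550]
  [ 0.0300   0.4075   0.0650]
  [ 0.2400   0.3050   0.5200]
(I − A)⁻¹ = adj(I−A) / det(I−A) ≈
  [   1.6244     0.3976     0.1861]
  [   0.1015     1.3790     0.2200]
  [   0.8122     1.0321     1.7597]
Δx = (I − A)⁻¹ Δd with Δd having +40 in the Food Processing component and 0 elsewhere.
So Δx_3 = L_33 · (+40), where L_33 = adj(I−A)_33 / det(I−A) = 0.5200 / 0.2955.
Δx_3 = 0.5200 × (+40) / 0.2955 = 20.80 / 0.2955 ≈ 70.389.

Δx_3 = 70.389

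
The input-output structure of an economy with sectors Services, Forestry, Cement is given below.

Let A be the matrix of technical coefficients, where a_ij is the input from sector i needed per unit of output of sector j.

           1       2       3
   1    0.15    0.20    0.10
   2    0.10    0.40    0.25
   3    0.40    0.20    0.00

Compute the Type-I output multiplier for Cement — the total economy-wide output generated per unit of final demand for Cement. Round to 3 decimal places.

I − A =
  [   0.85    -0.20    -0.10]
  [  -0.10     0.60    -0.25]
  [  -0.40    -0.20     1.00]
Cofactors of I−A, C_ij = (−1)^(i+j)·(minor ij) (rows/columns in the sector order above):
  C_11 = (0.60)(1.00) − (-0.25)(-0.20) = 0.5500
  C_12 = −[(-0.10)(1.00) − (-0.25)(-0.40)] = 0.2000
  C_13 = (-0.10)(-0.20) − (0.60)(-0.40) = 0.2600
  C_21 = −[(-0.20)(1.00) − (-0.10)(-0.20)] = 0.2200
  C_22 = (0.85)(1.00) − (-0.10)(-0.40) = 0.8100
  C_23 = −[(0.85)(-0.20) − (-0.20)(-0.40)] = 0.2500
  C_31 = (-0.20)(-0.25) − (-0.10)(0.60) = 0.1100
  C_32 = −[(0.85)(-0.25) − (-0.10)(-0.10)] = 0.2225
  C_33 = (0.85)(0.60) − (-0.20)(-0.10) = 0.4900
det(I−A) = Σ_j (I−A)_1j·C_1j = (0.85)(0.5500) + (-0.20)(0.2000) + (-0.10)(0.2600) = 0.4015
adj(I−A) = Cᵀ =
  [ 0.5500   0.2200   0.1100]
  [ 0.2000   0.8100   0.2225]
  [ 0.2600   0.2500   0.4900]
(I − A)⁻¹ = adj(I−A) / det(I−A) ≈
  [   1.3699     0.5479     0.2740]
  [   0.4981     2.0174     0.5542]
  [   0.6476     0.6227     1.2204]
The output multiplier for sector j is the column-j sum of the Leontief inverse (I − A)⁻¹ = adj(I−A) / det(I−A).
Column 3 of adj(I−A): (0.1100, 0.2225, 0.4900); det(I−A) = 0.4015.
m_3 = (0.1100 + 0.2225 + 0.4900) / 0.4015 = 0.8225 / 0.4015 ≈ 2.049.

m_3 = 2.049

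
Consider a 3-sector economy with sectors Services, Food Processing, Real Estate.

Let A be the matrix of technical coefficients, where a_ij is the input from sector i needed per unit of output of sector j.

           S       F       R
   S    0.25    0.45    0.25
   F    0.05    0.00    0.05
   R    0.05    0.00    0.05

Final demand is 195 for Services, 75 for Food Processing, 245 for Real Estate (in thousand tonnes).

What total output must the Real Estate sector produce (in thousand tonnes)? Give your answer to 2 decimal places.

x_R = 279.96

I − A =
  [   0.75    -0.45    -0.25]
  [  -0.05     1.00    -0.05]
  [  -0.05     0.00     0.95]
Cofactors of I−A, C_ij = (−1)^(i+j)·(minor ij) (rows/columns in the sector order above):
  C_11 = (1.00)(0.95) − (-0.05)(0.00) = 0.9500
  C_12 = −[(-0.05)(0.95) − (-0.05)(-0.05)] = 0.0500
  C_13 = (-0.05)(0.00) − (1.00)(-0.05) = 0.0500
  C_21 = −[(-0.45)(0.95) − (-0.25)(0.00)] = 0.4275
  C_22 = (0.75)(0.95) − (-0.25)(-0.05) = 0.7000
  C_23 = −[(0.75)(0.00) − (-0.45)(-0.05)] = 0.0225
  C_31 = (-0.45)(-0.05) − (-0.25)(1.00) = 0.2725
  C_32 = −[(0.75)(-0.05) − (-0.25)(-0.05)] = 0.0500
  C_33 = (0.75)(1.00) − (-0.45)(-0.05) = 0.7275
det(I−A) = Σ_j (I−A)_1j·C_1j = (0.75)(0.9500) + (-0.45)(0.0500) + (-0.25)(0.0500) = 0.6775
adj(I−A) = Cᵀ =
  [ 0.9500   0.4275   0.2725]
  [ 0.0500   0.7000   0.0500]
  [ 0.0500   0.0225   0.7275]
(I − A)⁻¹ = adj(I−A) / det(I−A) ≈
  [   1.4022     0.6310     0.4022]
  [   0.0738     1.0332     0.0738]
  [   0.0738     0.0332     1.0738]
x = (I − A)⁻¹ d = adj(I−A)·d / det(I−A), with det(I−A) = 0.6775:
  x_S = (0.9500·195 + 0.4275·75 + 0.2725·245) / 0.6775 = 284.075 / 0.6775 ≈ 419.30
  x_F = (0.0500·195 + 0.7000·75 + 0.0500·245) / 0.6775 = 74.50 / 0.6775 ≈ 109.96
  x_R = (0.0500·195 + 0.0225·75 + 0.7275·245) / 0.6775 = 189.675 / 0.6775 ≈ 279.96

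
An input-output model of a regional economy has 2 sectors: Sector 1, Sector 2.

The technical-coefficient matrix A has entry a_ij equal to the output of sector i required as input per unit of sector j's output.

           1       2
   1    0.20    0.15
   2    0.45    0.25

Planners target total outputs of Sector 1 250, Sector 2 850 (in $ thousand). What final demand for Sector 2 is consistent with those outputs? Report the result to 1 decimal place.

d_2 = 525.0

I − A =
  [   0.80    -0.15]
  [  -0.45     0.75]
d = (I − A) x:
  d_1 = (+0.80)·250 + (-0.15)·850 = 72.5
  d_2 = (-0.45)·250 + (+0.75)·850 = 525.0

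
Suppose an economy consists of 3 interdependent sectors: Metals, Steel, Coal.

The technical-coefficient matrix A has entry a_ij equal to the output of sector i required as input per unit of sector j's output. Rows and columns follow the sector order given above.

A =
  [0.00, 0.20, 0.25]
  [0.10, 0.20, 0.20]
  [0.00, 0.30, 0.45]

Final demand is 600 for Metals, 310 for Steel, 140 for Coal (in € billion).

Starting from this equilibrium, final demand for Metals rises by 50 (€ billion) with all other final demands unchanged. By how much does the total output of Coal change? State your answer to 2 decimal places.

I − A =
  [   1.00    -0.20    -0.25]
  [  -0.10     0.80    -0.20]
  [   0.00    -0.30     0.55]
Cofactors of I−A, C_ij = (−1)^(i+j)·(minor ij) (rows/columns in the sector order above):
  C_11 = (0.80)(0.55) − (-0.20)(-0.30) = 0.3800
  C_12 = −[(-0.10)(0.55) − (-0.20)(0.00)] = 0.0550
  C_13 = (-0.10)(-0.30) − (0.80)(0.00) = 0.0300
  C_21 = −[(-0.20)(0.55) − (-0.25)(-0.30)] = 0.1850
  C_22 = (1.00)(0.55) − (-0.25)(0.00) = 0.5500
  C_23 = −[(1.00)(-0.30) − (-0.20)(0.00)] = 0.3000
  C_31 = (-0.20)(-0.20) − (-0.25)(0.80) = 0.2400
  C_32 = −[(1.00)(-0.20) − (-0.25)(-0.10)] = 0.2250
  C_33 = (1.00)(0.80) − (-0.20)(-0.10) = 0.7800
det(I−A) = Σ_j (I−A)_1j·C_1j = (1.00)(0.3800) + (-0.20)(0.0550) + (-0.25)(0.0300) = 0.3615
adj(I−A) = Cᵀ =
  [ 0.3800   0.1850   0.2400]
  [ 0.0550   0.5500   0.2250]
  [ 0.0300   0.3000   0.7800]
(I − A)⁻¹ = adj(I−A) / det(I−A) ≈
  [   1.0512     0.5118     0.6639]
  [   0.1521     1.5214     0.6224]
  [   0.0830     0.8299     2.1577]
Δx = (I − A)⁻¹ Δd with Δd having +50 in the Metals component and 0 elsewhere.
So Δx_C = L_CM · (+50), where L_CM = adj(I−A)_CM / det(I−A) = 0.0300 / 0.3615.
Δx_C = 0.0300 × (+50) / 0.3615 = 1.50 / 0.3615 ≈ 4.15.

Δx_C = 4.15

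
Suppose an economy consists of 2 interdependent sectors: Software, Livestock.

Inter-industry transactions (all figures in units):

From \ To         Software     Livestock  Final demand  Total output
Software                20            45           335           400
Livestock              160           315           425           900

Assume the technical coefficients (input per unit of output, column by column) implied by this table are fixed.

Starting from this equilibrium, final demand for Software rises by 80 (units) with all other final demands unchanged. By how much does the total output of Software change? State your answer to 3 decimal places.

Technical coefficients a_ij = z_ij / X_j:
  a_11 = 20/400 = 0.05, a_21 = 160/400 = 0.40
  a_12 = 45/900 = 0.05, a_22 = 315/900 = 0.35
I − A =
  [   0.95    -0.05]
  [  -0.40     0.65]
det(I−A) = (0.95)(0.65) − (-0.05)(-0.40) = 0.5975
adj(I−A) = [[0.65, 0.05], [0.40, 0.95]]
(I − A)⁻¹ = adj(I−A) / det(I−A) ≈
  [   1.0879     0.0837]
  [   0.6695     1.5900]
Δx = (I − A)⁻¹ Δd with Δd having +80 in the Software component and 0 elsewhere.
So Δx_1 = L_11 · (+80), where L_11 = adj(I−A)_11 / det(I−A) = 0.65 / 0.5975.
Δx_1 = 0.65 × (+80) / 0.5975 = 52.00 / 0.5975 ≈ 87.029.

Δx_1 = 87.029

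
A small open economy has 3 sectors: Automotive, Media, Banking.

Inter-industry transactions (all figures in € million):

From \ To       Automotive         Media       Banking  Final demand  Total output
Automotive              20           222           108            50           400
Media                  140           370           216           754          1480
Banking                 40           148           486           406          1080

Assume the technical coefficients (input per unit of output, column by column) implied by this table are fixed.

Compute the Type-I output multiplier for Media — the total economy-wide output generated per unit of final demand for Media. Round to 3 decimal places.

m_M = 2.167

Technical coefficients a_ij = z_ij / X_j:
  a_AA = 20/400 = 0.05, a_MA = 140/400 = 0.35, a_BA = 40/400 = 0.10
  a_AM = 222/1480 = 0.15, a_MM = 370/1480 = 0.25, a_BM = 148/1480 = 0.10
  a_AB = 108/1080 = 0.10, a_MB = 216/1080 = 0.20, a_BB = 486/1080 = 0.45
I − A =
  [   0.95    -0.15    -0.10]
  [  -0.35     0.75    -0.20]
  [  -0.10    -0.10     0.55]
Cofactors of I−A, C_ij = (−1)^(i+j)·(minor ij) (rows/columns in the sector order above):
  C_11 = (0.75)(0.55) − (-0.20)(-0.10) = 0.3925
  C_12 = −[(-0.35)(0.55) − (-0.20)(-0.10)] = 0.2125
  C_13 = (-0.35)(-0.10) − (0.75)(-0.10) = 0.1100
  C_21 = −[(-0.15)(0.55) − (-0.10)(-0.10)] = 0.0925
  C_22 = (0.95)(0.55) − (-0.10)(-0.10) = 0.5125
  C_23 = −[(0.95)(-0.10) − (-0.15)(-0.10)] = 0.1100
  C_31 = (-0.15)(-0.20) − (-0.10)(0.75) = 0.1050
  C_32 = −[(0.95)(-0.20) − (-0.10)(-0.35)] = 0.2250
  C_33 = (0.95)(0.75) − (-0.15)(-0.35) = 0.6600
det(I−A) = Σ_j (I−A)_1j·C_1j = (0.95)(0.3925) + (-0.15)(0.2125) + (-0.10)(0.1100) = 0.3300
adj(I−A) = Cᵀ =
  [ 0.3925   0.0925   0.1050]
  [ 0.2125   0.5125   0.2250]
  [ 0.1100   0.1100   0.6600]
(I − A)⁻¹ = adj(I−A) / det(I−A) ≈
  [   1.1894     0.2803     0.3182]
  [   0.6439     1.5530     0.6818]
  [   0.3333     0.3333     2.0000]
The output multiplier for sector j is the column-j sum of the Leontief inverse (I − A)⁻¹ = adj(I−A) / det(I−A).
Column M of adj(I−A): (0.0925, 0.5125, 0.1100); det(I−A) = 0.3300.
m_M = (0.0925 + 0.5125 + 0.1100) / 0.3300 = 0.715 / 0.3300 ≈ 2.167.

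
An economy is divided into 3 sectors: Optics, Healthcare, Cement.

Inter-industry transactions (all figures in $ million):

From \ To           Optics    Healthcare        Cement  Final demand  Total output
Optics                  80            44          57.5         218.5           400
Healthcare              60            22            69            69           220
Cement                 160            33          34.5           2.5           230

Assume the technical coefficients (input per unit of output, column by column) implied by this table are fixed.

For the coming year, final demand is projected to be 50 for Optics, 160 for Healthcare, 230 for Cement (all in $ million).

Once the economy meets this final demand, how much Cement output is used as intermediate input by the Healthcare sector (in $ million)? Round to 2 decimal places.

Technical coefficients a_ij = z_ij / X_j:
  a_OO = 80/400 = 0.20, a_HO = 60/400 = 0.15, a_CO = 160/400 = 0.40
  a_OH = 44/220 = 0.20, a_HH = 22/220 = 0.10, a_CH = 33/220 = 0.15
  a_OC = 57.5/230 = 0.25, a_HC = 69/230 = 0.30, a_CC = 34.5/230 = 0.15
I − A =
  [   0.80    -0.20    -0.25]
  [  -0.15     0.90    -0.30]
  [  -0.40    -0.15     0.85]
Cofactors of I−A, C_ij = (−1)^(i+j)·(minor ij) (rows/columns in the sector order above):
  C_11 = (0.90)(0.85) − (-0.30)(-0.15) = 0.7200
  C_12 = −[(-0.15)(0.85) − (-0.30)(-0.40)] = 0.2475
  C_13 = (-0.15)(-0.15) − (0.90)(-0.40) = 0.3825
  C_21 = −[(-0.20)(0.85) − (-0.25)(-0.15)] = 0.2075
  C_22 = (0.80)(0.85) − (-0.25)(-0.40) = 0.5800
  C_23 = −[(0.80)(-0.15) − (-0.20)(-0.40)] = 0.2000
  C_31 = (-0.20)(-0.30) − (-0.25)(0.90) = 0.2850
  C_32 = −[(0.80)(-0.30) − (-0.25)(-0.15)] = 0.2775
  C_33 = (0.80)(0.90) − (-0.20)(-0.15) = 0.6900
det(I−A) = Σ_j (I−A)_1j·C_1j = (0.80)(0.7200) + (-0.20)(0.2475) + (-0.25)(0.3825) = 0.430875
adj(I−A) = Cᵀ =
  [ 0.7200   0.2075   0.2850]
  [ 0.2475   0.5800   0.2775]
  [ 0.3825   0.2000   0.6900]
(I − A)⁻¹ = adj(I−A) / det(I−A) ≈
  [   1.6710     0.4816     0.6614]
  [   0.5744     1.3461     0.6440]
  [   0.8877     0.4642     1.6014]
First solve x = (I − A)⁻¹ d = adj(I−A)·d / det(I−A); in particular x_H = (0.2475·50 + 0.5800·160 + 0.2775·230) / 0.430875 = 169.00 / 0.430875 ≈ 392.2251.
Intermediate flow from C to H: z_CH = a_CH · x_H = 0.15 × 169.00 / 0.430875 = 25.35 / 0.430875 ≈ 58.83.

z_CH = 58.83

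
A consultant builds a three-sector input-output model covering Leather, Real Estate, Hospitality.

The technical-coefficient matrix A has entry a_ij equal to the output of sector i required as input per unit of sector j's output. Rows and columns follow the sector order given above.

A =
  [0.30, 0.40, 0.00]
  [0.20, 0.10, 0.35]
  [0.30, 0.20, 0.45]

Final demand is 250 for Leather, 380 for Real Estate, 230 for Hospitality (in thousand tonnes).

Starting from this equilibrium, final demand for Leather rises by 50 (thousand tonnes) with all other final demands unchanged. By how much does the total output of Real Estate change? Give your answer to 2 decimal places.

I − A =
  [   0.70    -0.40     0.00]
  [  -0.20     0.90    -0.35]
  [  -0.30    -0.20     0.55]
Cofactors of I−A, C_ij = (−1)^(i+j)·(minor ij) (rows/columns in the sector order above):
  C_11 = (0.90)(0.55) − (-0.35)(-0.20) = 0.4250
  C_12 = −[(-0.20)(0.55) − (-0.35)(-0.30)] = 0.2150
  C_13 = (-0.20)(-0.20) − (0.90)(-0.30) = 0.3100
  C_21 = −[(-0.40)(0.55) − (0.00)(-0.20)] = 0.2200
  C_22 = (0.70)(0.55) − (0.00)(-0.30) = 0.3850
  C_23 = −[(0.70)(-0.20) − (-0.40)(-0.30)] = 0.2600
  C_31 = (-0.40)(-0.35) − (0.00)(0.90) = 0.1400
  C_32 = −[(0.70)(-0.35) − (0.00)(-0.20)] = 0.2450
  C_33 = (0.70)(0.90) − (-0.40)(-0.20) = 0.5500
det(I−A) = Σ_j (I−A)_1j·C_1j = (0.70)(0.4250) + (-0.40)(0.2150) + (0.00)(0.3100) = 0.2115
adj(I−A) = Cᵀ =
  [ 0.4250   0.2200   0.1400]
  [ 0.2150   0.3850   0.2450]
  [ 0.3100   0.2600   0.5500]
(I − A)⁻¹ = adj(I−A) / det(I−A) ≈
  [   2.0095     1.0402     0.6619]
  [   1.0165     1.8203     1.1584]
  [   1.4657     1.2293     2.6005]
Δx = (I − A)⁻¹ Δd with Δd having +50 in the Leather component and 0 elsewhere.
So Δx_R = L_RL · (+50), where L_RL = adj(I−A)_RL / det(I−A) = 0.2150 / 0.2115.
Δx_R = 0.2150 × (+50) / 0.2115 = 10.75 / 0.2115 ≈ 50.83.

Δx_R = 50.83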